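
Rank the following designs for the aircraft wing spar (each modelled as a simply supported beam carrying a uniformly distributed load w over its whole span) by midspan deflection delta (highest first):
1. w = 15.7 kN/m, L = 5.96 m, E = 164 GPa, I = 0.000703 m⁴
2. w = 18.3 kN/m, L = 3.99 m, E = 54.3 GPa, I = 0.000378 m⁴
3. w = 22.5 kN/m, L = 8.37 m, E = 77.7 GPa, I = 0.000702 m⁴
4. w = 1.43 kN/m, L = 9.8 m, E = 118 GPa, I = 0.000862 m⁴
Model: a simply supported beam carrying a uniformly distributed load w over its whole span, so delta = (5·w·L^4) / (384·E·I) (SI units).
  Case 1: delta = (5 × 15700 × 5.96^4) / (384 × (1.64 × 10¹¹) × 0.000703) = 0.002237 m = 2.237 mm
  Case 2: delta = (5 × 18300 × 3.99^4) / (384 × (5.43 × 10¹⁰) × 0.000378) = 0.002942 m = 2.942 mm
  Case 3: delta = (5 × 22500 × 8.37^4) / (384 × (7.77 × 10¹⁰) × 0.000702) = 0.02636 m = 26.36 mm
  Case 4: delta = (5 × 1430 × 9.8^4) / (384 × (1.18 × 10¹¹) × 0.000862) = 0.001688 m = 1.688 mm
Ordering: 26.36 mm (case 3) > 2.942 mm (case 2) > 2.237 mm (case 1) > 1.688 mm (case 4)
Final answer: 3, 2, 1, 4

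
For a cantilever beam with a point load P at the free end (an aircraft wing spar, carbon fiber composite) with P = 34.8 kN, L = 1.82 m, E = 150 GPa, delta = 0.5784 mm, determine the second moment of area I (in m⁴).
Model: a cantilever beam with a point load P at the free end, so delta = (P·L^3) / (3·E·I).
Solve for I: I = (P·L^3) / (3·delta·E).
Convert to SI units:
  P = 34.8 kN = 34800 N
  E = 150 GPa = 1.5 × 10¹¹ Pa
  delta = 0.5784 mm = 0.0005784 m
Substitute:
  I = (34800 × 1.82^3) / (3 × 0.0005784 × (1.5 × 10¹¹))
  I = 0.000806 m⁴
Final answer: I = 0.000806 m⁴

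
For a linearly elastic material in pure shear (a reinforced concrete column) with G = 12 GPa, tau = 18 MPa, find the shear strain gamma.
Model: a linearly elastic material in pure shear, so tau = G·gamma.
Solve for gamma: gamma = tau / G.
Convert to SI units:
  G = 12 GPa = 1.2 × 10¹⁰ Pa
  tau = 18 MPa = 1.8 × 10⁷ Pa
Substitute:
  gamma = (1.8 × 10⁷) / (1.2 × 10¹⁰)
  gamma = 0.0015
Final answer: gamma = 0.0015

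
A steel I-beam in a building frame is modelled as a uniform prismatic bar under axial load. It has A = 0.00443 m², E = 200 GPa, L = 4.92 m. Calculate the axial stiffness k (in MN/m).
Model: a uniform prismatic bar under axial load, so k = (A·E) / L.
Convert to SI units:
  E = 200 GPa = 2 × 10¹¹ Pa
Substitute:
  k = (0.00443 × (2 × 10¹¹)) / 4.92
  k = 1.801 × 10⁸ N/m
Convert: k = 1.801 × 10⁸ N/m = 180.1 MN/m
Final answer: k = 180.1 MN/m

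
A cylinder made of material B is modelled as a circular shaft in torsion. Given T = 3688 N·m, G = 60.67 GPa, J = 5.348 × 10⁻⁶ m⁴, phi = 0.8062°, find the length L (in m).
Model: a circular shaft in torsion, so phi = (T·L) / (G·J).
Solve for L: L = (phi·G·J) / T.
Convert to SI units:
  G = 60.67 GPa = 6.067 × 10¹⁰ Pa
  phi = 0.8062° = 0.01407 rad
Substitute:
  L = (0.01407 × (6.067 × 10¹⁰) × (5.348 × 10⁻⁶)) / 3688
  L = 1.238 m
Final answer: L = 1.238 m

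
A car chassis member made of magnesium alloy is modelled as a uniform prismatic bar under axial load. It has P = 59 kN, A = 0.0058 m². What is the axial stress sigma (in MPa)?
Model: a uniform prismatic bar under axial load, so sigma = P / A.
Convert to SI units:
  P = 59 kN = 59000 N
Substitute:
  sigma = 59000 / 0.0058
  sigma = 1.017 × 10⁷ Pa
Convert: sigma = 1.017 × 10⁷ Pa = 10.17 MPa
Final answer: sigma = 10.17 MPa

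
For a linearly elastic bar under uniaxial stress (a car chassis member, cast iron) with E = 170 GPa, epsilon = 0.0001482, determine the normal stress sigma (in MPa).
Model: a linearly elastic bar under uniaxial stress, so epsilon = sigma / E.
Solve for sigma: sigma = epsilon·E.
Convert to SI units:
  E = 170 GPa = 1.7 × 10¹¹ Pa
Substitute:
  sigma = 0.0001482 × (1.7 × 10¹¹)
  sigma = 2.519 × 10⁷ Pa
Convert: sigma = 2.519 × 10⁷ Pa = 25.19 MPa
Final answer: sigma = 25.19 MPa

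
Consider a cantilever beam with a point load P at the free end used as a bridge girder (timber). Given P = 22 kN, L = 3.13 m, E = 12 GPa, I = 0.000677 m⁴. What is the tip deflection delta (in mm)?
Model: a cantilever beam with a point load P at the free end, so delta = (P·L^3) / (3·E·I).
Convert to SI units:
  P = 22 kN = 22000 N
  E = 12 GPa = 1.2 × 10¹⁰ Pa
Substitute:
  delta = (22000 × 3.13^3) / (3 × (1.2 × 10¹⁰) × 0.000677)
  delta = 0.02768 m
Convert: delta = 0.02768 m = 27.68 mm
Final answer: delta = 27.68 mm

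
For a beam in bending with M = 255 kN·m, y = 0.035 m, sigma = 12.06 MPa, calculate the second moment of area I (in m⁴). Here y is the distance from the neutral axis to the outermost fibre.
Model: a beam in bending, so sigma = (M·y) / I.
Solve for I: I = (M·y) / sigma.
Convert to SI units:
  M = 255 kN·m = 255000 N·m
  sigma = 12.06 MPa = 1.206 × 10⁷ Pa
Substitute:
  I = (255000 × 0.035) / (1.206 × 10⁷)
  I = 0.00074 m⁴
Final answer: I = 0.00074 m⁴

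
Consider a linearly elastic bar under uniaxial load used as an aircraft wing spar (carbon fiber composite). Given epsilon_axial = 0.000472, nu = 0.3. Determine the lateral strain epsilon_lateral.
Model: a linearly elastic bar under uniaxial load, so epsilon_lateral = -nu·epsilon_axial.
Substitute:
  epsilon_lateral = -(0.3 × 0.000472)
  epsilon_lateral = -0.0001416
Final answer: epsilon_lateral = -0.0001416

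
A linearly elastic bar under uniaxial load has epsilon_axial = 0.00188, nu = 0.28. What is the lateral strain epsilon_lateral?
Model: a linearly elastic bar under uniaxial load, so epsilon_lateral = -nu·epsilon_axial.
Substitute:
  epsilon_lateral = -(0.28 × 0.00188)
  epsilon_lateral = -0.0005264
Final answer: epsilon_lateral = -0.0005264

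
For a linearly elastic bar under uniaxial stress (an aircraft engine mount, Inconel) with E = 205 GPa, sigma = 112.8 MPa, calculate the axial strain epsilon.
Model: a linearly elastic bar under uniaxial stress, so sigma = E·epsilon.
Solve for epsilon: epsilon = sigma / E.
Convert to SI units:
  E = 205 GPa = 2.05 × 10¹¹ Pa
  sigma = 112.8 MPa = 1.128 × 10⁸ Pa
Substitute:
  epsilon = (1.128 × 10⁸) / (2.05 × 10¹¹)
  epsilon = 0.0005502
Final answer: epsilon = 0.0005502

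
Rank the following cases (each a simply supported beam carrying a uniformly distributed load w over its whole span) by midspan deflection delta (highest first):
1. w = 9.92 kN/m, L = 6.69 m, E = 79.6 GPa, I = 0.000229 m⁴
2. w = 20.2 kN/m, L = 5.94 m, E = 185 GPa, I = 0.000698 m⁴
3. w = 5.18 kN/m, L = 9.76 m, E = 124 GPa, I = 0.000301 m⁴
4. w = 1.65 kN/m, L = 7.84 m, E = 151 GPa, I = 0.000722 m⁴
Model: a simply supported beam carrying a uniformly distributed load w over its whole span, so delta = (5·w·L^4) / (384·E·I) (SI units).
  Case 1: delta = (5 × 9920 × 6.69^4) / (384 × (7.96 × 10¹⁰) × 0.000229) = 0.01419 m = 14.19 mm
  Case 2: delta = (5 × 20200 × 5.94^4) / (384 × (1.85 × 10¹¹) × 0.000698) = 0.002536 m = 2.536 mm
  Case 3: delta = (5 × 5180 × 9.76^4) / (384 × (1.24 × 10¹¹) × 0.000301) = 0.0164 m = 16.4 mm
  Case 4: delta = (5 × 1650 × 7.84^4) / (384 × (1.51 × 10¹¹) × 0.000722) = 0.0007445 m = 0.7445 mm
Ordering: 16.4 mm (case 3) > 14.19 mm (case 1) > 2.536 mm (case 2) > 0.7445 mm (case 4)
Final answer: 3, 1, 2, 4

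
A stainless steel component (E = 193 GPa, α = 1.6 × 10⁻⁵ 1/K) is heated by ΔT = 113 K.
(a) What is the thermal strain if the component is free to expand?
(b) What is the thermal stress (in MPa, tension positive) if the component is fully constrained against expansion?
(a) Free thermal strain ε_th = α·ΔT = (1.6 × 10⁻⁵) × 113 = 0.001808
(b) Fully constrained, the expansion is suppressed, so σ = -E·α·ΔT. Convert E = 193 GPa = 1.93 × 10¹¹ Pa.
  σ = -(1.93 × 10¹¹) × (1.6 × 10⁻⁵) × 113 = -3.489 × 10⁸ Pa = -348.9 MPa (compressive)
Final answer: (a) ε_th = 0.001808, (b) σ = -348.9 MPa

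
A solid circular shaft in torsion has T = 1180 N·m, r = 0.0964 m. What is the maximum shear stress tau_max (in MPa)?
Model: a solid circular shaft in torsion, so tau_max = (2·T) / (π·r^3).
Substitute:
  tau_max = (2 × 1180) / (π × 0.0964^3)
  tau_max = 838600 Pa
Convert: tau_max = 838600 Pa = 0.8386 MPa
Final answer: tau_max = 0.8386 MPa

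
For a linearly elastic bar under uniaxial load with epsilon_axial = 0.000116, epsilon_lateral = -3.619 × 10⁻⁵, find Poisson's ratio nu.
Model: a linearly elastic bar under uniaxial load, so epsilon_lateral = -nu·epsilon_axial.
Solve for nu: nu = -epsilon_lateral / epsilon_axial.
Substitute:
  nu = -(-3.619 × 10⁻⁵) / 0.000116
  nu = 0.312
Final answer: nu = 0.312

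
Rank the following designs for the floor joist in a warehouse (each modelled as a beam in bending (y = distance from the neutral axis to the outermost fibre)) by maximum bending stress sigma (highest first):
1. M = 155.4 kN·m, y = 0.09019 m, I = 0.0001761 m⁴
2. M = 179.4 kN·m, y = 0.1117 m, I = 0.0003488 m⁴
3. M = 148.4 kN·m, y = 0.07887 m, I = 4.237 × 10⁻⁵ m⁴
Model: a beam in bending (y = distance from the neutral axis to the outermost fibre), so sigma = (M·y) / I (SI units).
  Case 1: sigma = (155400 × 0.09019) / 0.0001761 = 7.959 × 10⁷ Pa = 79.59 MPa
  Case 2: sigma = (179400 × 0.1117) / 0.0003488 = 5.745 × 10⁷ Pa = 57.45 MPa
  Case 3: sigma = (148400 × 0.07887) / (4.237 × 10⁻⁵) = 2.762 × 10⁸ Pa = 276.2 MPa
Ordering: 276.2 MPa (case 3) > 79.59 MPa (case 1) > 57.45 MPa (case 2)
Final answer: 3, 1, 2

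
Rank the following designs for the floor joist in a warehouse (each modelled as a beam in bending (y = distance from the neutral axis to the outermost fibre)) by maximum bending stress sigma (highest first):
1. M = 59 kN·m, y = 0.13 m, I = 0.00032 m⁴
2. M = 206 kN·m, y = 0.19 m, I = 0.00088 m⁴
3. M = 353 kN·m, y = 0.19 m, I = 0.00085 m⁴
Model: a beam in bending (y = distance from the neutral axis to the outermost fibre), so sigma = (M·y) / I (SI units).
  Case 1: sigma = (59000 × 0.13) / 0.00032 = 2.397 × 10⁷ Pa = 23.97 MPa
  Case 2: sigma = (206000 × 0.19) / 0.00088 = 4.448 × 10⁷ Pa = 44.48 MPa
  Case 3: sigma = (353000 × 0.19) / 0.00085 = 7.891 × 10⁷ Pa = 78.91 MPa
Ordering: 78.91 MPa (case 3) > 44.48 MPa (case 2) > 23.97 MPa (case 1)
Final answer: 3, 2, 1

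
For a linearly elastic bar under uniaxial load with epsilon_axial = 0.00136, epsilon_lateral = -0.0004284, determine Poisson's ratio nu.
Model: a linearly elastic bar under uniaxial load, so epsilon_lateral = -nu·epsilon_axial.
Solve for nu: nu = -epsilon_lateral / epsilon_axial.
Substitute:
  nu = -(-0.0004284) / 0.00136
  nu = 0.315
Final answer: nu = 0.315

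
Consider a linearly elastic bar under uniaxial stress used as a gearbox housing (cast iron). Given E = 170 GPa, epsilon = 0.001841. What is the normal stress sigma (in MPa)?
Model: a linearly elastic bar under uniaxial stress, so sigma = E·epsilon.
Convert to SI units:
  E = 170 GPa = 1.7 × 10¹¹ Pa
Substitute:
  sigma = (1.7 × 10¹¹) × 0.001841
  sigma = 3.13 × 10⁸ Pa
Convert: sigma = 3.13 × 10⁸ Pa = 313 MPa
Final answer: sigma = 313 MPa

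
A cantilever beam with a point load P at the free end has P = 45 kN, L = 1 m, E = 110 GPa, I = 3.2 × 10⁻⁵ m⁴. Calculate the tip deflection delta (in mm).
Model: a cantilever beam with a point load P at the free end, so delta = (P·L^3) / (3·E·I).
Convert to SI units:
  P = 45 kN = 45000 N
  E = 110 GPa = 1.1 × 10¹¹ Pa
Substitute:
  delta = (45000 × 1^3) / (3 × (1.1 × 10¹¹) × (3.2 × 10⁻⁵))
  delta = 0.004261 m
Convert: delta = 0.004261 m = 4.261 mm
Final answer: delta = 4.261 mm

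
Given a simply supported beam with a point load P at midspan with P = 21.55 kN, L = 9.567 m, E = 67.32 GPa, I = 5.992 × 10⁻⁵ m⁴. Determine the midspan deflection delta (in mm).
Model: a simply supported beam with a point load P at midspan, so delta = (P·L^3) / (48·E·I).
Convert to SI units:
  P = 21.55 kN = 21550 N
  E = 67.32 GPa = 6.732 × 10¹⁰ Pa
Substitute:
  delta = (21550 × 9.567^3) / (48 × (6.732 × 10¹⁰) × (5.992 × 10⁻⁵))
  delta = 0.09746 m
Convert: delta = 0.09746 m = 97.46 mm
Final answer: delta = 97.46 mm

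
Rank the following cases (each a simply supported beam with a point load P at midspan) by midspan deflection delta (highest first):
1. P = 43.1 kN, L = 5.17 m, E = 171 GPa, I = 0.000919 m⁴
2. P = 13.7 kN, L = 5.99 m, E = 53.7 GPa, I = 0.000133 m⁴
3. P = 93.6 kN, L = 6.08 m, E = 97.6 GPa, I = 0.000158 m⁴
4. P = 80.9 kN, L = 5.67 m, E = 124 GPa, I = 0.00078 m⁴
Model: a simply supported beam with a point load P at midspan, so delta = (P·L^3) / (48·E·I) (SI units).
  Case 1: delta = (43100 × 5.17^3) / (48 × (1.71 × 10¹¹) × 0.000919) = 0.0007896 m = 0.7896 mm
  Case 2: delta = (13700 × 5.99^3) / (48 × (5.37 × 10¹⁰) × 0.000133) = 0.008589 m = 8.589 mm
  Case 3: delta = (93600 × 6.08^3) / (48 × (9.76 × 10¹⁰) × 0.000158) = 0.02842 m = 28.42 mm
  Case 4: delta = (80900 × 5.67^3) / (48 × (1.24 × 10¹¹) × 0.00078) = 0.003176 m = 3.176 mm
Ordering: 28.42 mm (case 3) > 8.589 mm (case 2) > 3.176 mm (case 4) > 0.7896 mm (case 1)
Final answer: 3, 2, 4, 1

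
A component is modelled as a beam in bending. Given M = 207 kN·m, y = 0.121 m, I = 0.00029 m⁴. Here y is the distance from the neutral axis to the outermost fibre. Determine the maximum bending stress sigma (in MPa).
Model: a beam in bending, so sigma = (M·y) / I.
Convert to SI units:
  M = 207 kN·m = 207000 N·m
Substitute:
  sigma = (207000 × 0.121) / 0.00029
  sigma = 8.637 × 10⁷ Pa
Convert: sigma = 8.637 × 10⁷ Pa = 86.37 MPa
Final answer: sigma = 86.37 MPa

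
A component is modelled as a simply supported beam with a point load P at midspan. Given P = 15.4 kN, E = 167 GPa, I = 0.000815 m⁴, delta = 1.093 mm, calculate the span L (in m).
Model: a simply supported beam with a point load P at midspan, so delta = (P·L^3) / (48·E·I).
Solve for L: L = ((48·delta·E·I) / P)^(1/3).
Convert to SI units:
  P = 15.4 kN = 15400 N
  E = 167 GPa = 1.67 × 10¹¹ Pa
  delta = 1.093 mm = 0.001093 m
Substitute:
  L = ((48 × 0.001093 × (1.67 × 10¹¹) × 0.000815) / 15400)^(1/3)
  L = 7.74 m
Final answer: L = 7.74 m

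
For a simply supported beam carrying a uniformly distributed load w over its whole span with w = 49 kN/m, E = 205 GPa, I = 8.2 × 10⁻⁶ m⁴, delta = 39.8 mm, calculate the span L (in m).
Model: a simply supported beam carrying a uniformly distributed load w over its whole span, so delta = (5·w·L^4) / (384·E·I).
Solve for L: L = ((384·delta·E·I) / (5·w))^(1/4).
Convert to SI units:
  w = 49 kN/m = 49000 N/m
  E = 205 GPa = 2.05 × 10¹¹ Pa
  delta = 39.8 mm = 0.0398 m
Substitute:
  L = ((384 × 0.0398 × (2.05 × 10¹¹) × (8.2 × 10⁻⁶)) / (5 × 49000))^(1/4)
  L = 3.2 m
Final answer: L = 3.2 m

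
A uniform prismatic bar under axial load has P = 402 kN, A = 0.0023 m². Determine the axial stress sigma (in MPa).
Model: a uniform prismatic bar under axial load, so sigma = P / A.
Convert to SI units:
  P = 402 kN = 402000 N
Substitute:
  sigma = 402000 / 0.0023
  sigma = 1.748 × 10⁸ Pa
Convert: sigma = 1.748 × 10⁸ Pa = 174.8 MPa
Final answer: sigma = 174.8 MPa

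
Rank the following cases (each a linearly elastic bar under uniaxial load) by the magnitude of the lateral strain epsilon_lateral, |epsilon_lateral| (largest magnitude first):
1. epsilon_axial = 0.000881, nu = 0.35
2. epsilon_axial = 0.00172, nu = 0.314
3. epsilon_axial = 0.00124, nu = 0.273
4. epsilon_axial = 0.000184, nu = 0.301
Model: a linearly elastic bar under uniaxial load, so epsilon_lateral = -nu·epsilon_axial (SI units).
  Case 1: epsilon_lateral = -(0.35 × 0.000881) = -0.0003083
  Case 2: epsilon_lateral = -(0.314 × 0.00172) = -0.0005401
  Case 3: epsilon_lateral = -(0.273 × 0.00124) = -0.0003385
  Case 4: epsilon_lateral = -(0.301 × 0.000184) = -5.538 × 10⁻⁵
Ordering by |epsilon_lateral|: 0.0005401 (case 2) > 0.0003385 (case 3) > 0.0003083 (case 1) > 5.538 × 10⁻⁵ (case 4)
Final answer: 2, 3, 1, 4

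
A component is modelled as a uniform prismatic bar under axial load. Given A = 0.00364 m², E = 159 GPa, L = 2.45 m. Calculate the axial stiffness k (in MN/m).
Model: a uniform prismatic bar under axial load, so k = (A·E) / L.
Convert to SI units:
  E = 159 GPa = 1.59 × 10¹¹ Pa
Substitute:
  k = (0.00364 × (1.59 × 10¹¹)) / 2.45
  k = 2.362 × 10⁸ N/m
Convert: k = 2.362 × 10⁸ N/m = 236.2 MN/m
Final answer: k = 236.2 MN/m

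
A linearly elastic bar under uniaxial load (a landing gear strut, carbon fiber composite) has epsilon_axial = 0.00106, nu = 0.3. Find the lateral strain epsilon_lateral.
Model: a linearly elastic bar under uniaxial load, so epsilon_lateral = -nu·epsilon_axial.
Substitute:
  epsilon_lateral = -(0.3 × 0.00106)
  epsilon_lateral = -0.000318
Final answer: epsilon_lateral = -0.000318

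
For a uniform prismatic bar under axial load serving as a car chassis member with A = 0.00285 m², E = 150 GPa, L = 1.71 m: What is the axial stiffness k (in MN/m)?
Model: a uniform prismatic bar under axial load, so k = (A·E) / L.
Convert to SI units:
  E = 150 GPa = 1.5 × 10¹¹ Pa
Substitute:
  k = (0.00285 × (1.5 × 10¹¹)) / 1.71
  k = 2.5 × 10⁸ N/m
Convert: k = 2.5 × 10⁸ N/m = 250 MN/m
Final answer: k = 250 MN/m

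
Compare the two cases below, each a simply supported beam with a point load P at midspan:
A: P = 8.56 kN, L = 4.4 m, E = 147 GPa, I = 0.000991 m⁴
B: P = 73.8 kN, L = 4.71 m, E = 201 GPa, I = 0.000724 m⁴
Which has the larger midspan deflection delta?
Model: a simply supported beam with a point load P at midspan, so delta = (P·L^3) / (48·E·I) (SI units).
  A: delta = (8560 × 4.4^3) / (48 × (1.47 × 10¹¹) × 0.000991) = 0.0001043 m = 0.1043 mm
  B: delta = (73800 × 4.71^3) / (48 × (2.01 × 10¹¹) × 0.000724) = 0.001104 m = 1.104 mm
1.104 mm > 0.1043 mm, so B is larger.
Final answer: B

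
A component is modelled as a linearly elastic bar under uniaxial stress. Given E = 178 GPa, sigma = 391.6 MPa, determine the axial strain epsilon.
Model: a linearly elastic bar under uniaxial stress, so sigma = E·epsilon.
Solve for epsilon: epsilon = sigma / E.
Convert to SI units:
  E = 178 GPa = 1.78 × 10¹¹ Pa
  sigma = 391.6 MPa = 3.916 × 10⁸ Pa
Substitute:
  epsilon = (3.916 × 10⁸) / (1.78 × 10¹¹)
  epsilon = 0.0022
Final answer: epsilon = 0.0022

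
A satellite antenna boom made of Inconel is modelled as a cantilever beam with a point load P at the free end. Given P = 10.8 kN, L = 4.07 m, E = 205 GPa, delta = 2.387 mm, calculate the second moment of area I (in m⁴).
Model: a cantilever beam with a point load P at the free end, so delta = (P·L^3) / (3·E·I).
Solve for I: I = (P·L^3) / (3·delta·E).
Convert to SI units:
  P = 10.8 kN = 10800 N
  E = 205 GPa = 2.05 × 10¹¹ Pa
  delta = 2.387 mm = 0.002387 m
Substitute:
  I = (10800 × 4.07^3) / (3 × 0.002387 × (2.05 × 10¹¹))
  I = 0.000496 m⁴
Final answer: I = 0.000496 m⁴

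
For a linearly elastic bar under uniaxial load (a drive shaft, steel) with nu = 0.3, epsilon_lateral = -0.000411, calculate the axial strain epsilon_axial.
Model: a linearly elastic bar under uniaxial load, so epsilon_lateral = -nu·epsilon_axial.
Solve for epsilon_axial: epsilon_axial = -epsilon_lateral / nu.
Substitute:
  epsilon_axial = -(-0.000411) / 0.3
  epsilon_axial = 0.00137
Final answer: epsilon_axial = 0.00137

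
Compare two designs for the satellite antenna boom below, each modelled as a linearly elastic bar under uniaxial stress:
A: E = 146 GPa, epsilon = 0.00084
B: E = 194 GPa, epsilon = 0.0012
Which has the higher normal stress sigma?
Model: a linearly elastic bar under uniaxial stress, so sigma = E·epsilon (SI units).
  A: sigma = (1.46 × 10¹¹) × 0.00084 = 1.226 × 10⁸ Pa = 122.6 MPa
  B: sigma = (1.94 × 10¹¹) × 0.0012 = 2.328 × 10⁸ Pa = 232.8 MPa
232.8 MPa > 122.6 MPa, so B is larger.
Final answer: B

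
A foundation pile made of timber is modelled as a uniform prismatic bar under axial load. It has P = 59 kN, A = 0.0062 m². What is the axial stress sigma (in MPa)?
Model: a uniform prismatic bar under axial load, so sigma = P / A.
Convert to SI units:
  P = 59 kN = 59000 N
Substitute:
  sigma = 59000 / 0.0062
  sigma = 9.516 × 10⁶ Pa
Convert: sigma = 9.516 × 10⁶ Pa = 9.516 MPa
Final answer: sigma = 9.516 MPa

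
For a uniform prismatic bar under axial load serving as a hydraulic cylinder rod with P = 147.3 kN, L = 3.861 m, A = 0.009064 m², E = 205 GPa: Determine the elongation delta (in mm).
Model: a uniform prismatic bar under axial load, so delta = (P·L) / (A·E).
Convert to SI units:
  P = 147.3 kN = 147300 N
  E = 205 GPa = 2.05 × 10¹¹ Pa
Substitute:
  delta = (147300 × 3.861) / (0.009064 × (2.05 × 10¹¹))
  delta = 0.0003061 m
Convert: delta = 0.0003061 m = 0.3061 mm
Final answer: delta = 0.3061 mm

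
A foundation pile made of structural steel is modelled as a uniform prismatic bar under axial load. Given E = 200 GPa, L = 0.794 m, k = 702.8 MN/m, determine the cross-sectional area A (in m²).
Model: a uniform prismatic bar under axial load, so k = (A·E) / L.
Solve for A: A = (k·L) / E.
Convert to SI units:
  E = 200 GPa = 2 × 10¹¹ Pa
  k = 702.8 MN/m = 7.028 × 10⁸ N/m
Substitute:
  A = ((7.028 × 10⁸) × 0.794) / (2 × 10¹¹)
  A = 0.00279 m²
Final answer: A = 0.00279 m²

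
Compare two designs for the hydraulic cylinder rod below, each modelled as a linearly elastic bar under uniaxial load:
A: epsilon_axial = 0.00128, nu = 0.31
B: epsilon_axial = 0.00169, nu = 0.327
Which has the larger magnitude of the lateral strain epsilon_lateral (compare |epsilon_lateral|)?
Model: a linearly elastic bar under uniaxial load, so epsilon_lateral = -nu·epsilon_axial (SI units).
  A: epsilon_lateral = -(0.31 × 0.00128) = -0.0003968
  B: epsilon_lateral = -(0.327 × 0.00169) = -0.0005526
|epsilon_lateral|: A = 0.0003968, B = 0.0005526, so B is larger in magnitude.
Final answer: B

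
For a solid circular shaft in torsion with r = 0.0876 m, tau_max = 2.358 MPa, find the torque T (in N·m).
Model: a solid circular shaft in torsion, so tau_max = (2·T) / (π·r^3).
Solve for T: T = (π·tau_max·r^3) / 2.
Convert to SI units:
  tau_max = 2.358 MPa = 2.358 × 10⁶ Pa
Substitute:
  T = (π × (2.358 × 10⁶) × 0.0876^3) / 2
  T = 2490 N·m
Final answer: T = 2490 N·m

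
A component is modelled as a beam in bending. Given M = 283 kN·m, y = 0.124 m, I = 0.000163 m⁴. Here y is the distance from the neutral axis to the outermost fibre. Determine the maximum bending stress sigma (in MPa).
Model: a beam in bending, so sigma = (M·y) / I.
Convert to SI units:
  M = 283 kN·m = 283000 N·m
Substitute:
  sigma = (283000 × 0.124) / 0.000163
  sigma = 2.153 × 10⁸ Pa
Convert: sigma = 2.153 × 10⁸ Pa = 215.3 MPa
Final answer: sigma = 215.3 MPa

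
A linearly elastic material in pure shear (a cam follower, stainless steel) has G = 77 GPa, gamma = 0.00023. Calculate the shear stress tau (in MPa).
Model: a linearly elastic material in pure shear, so tau = G·gamma.
Convert to SI units:
  G = 77 GPa = 7.7 × 10¹⁰ Pa
Substitute:
  tau = (7.7 × 10¹⁰) × 0.00023
  tau = 1.771 × 10⁷ Pa
Convert: tau = 1.771 × 10⁷ Pa = 17.71 MPa
Final answer: tau = 17.71 MPa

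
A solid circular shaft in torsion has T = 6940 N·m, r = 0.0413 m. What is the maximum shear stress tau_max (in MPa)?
Model: a solid circular shaft in torsion, so tau_max = (2·T) / (π·r^3).
Substitute:
  tau_max = (2 × 6940) / (π × 0.0413^3)
  tau_max = 6.272 × 10⁷ Pa
Convert: tau_max = 6.272 × 10⁷ Pa = 62.72 MPa
Final answer: tau_max = 62.72 MPa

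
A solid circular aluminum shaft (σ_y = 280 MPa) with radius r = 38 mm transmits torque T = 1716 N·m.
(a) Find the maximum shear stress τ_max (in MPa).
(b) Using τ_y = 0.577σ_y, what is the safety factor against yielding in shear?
(a) For a solid circular shaft, τ_max = T·r/J with J = π·r^4/2, i.e. τ_max = 2·T / (π·r^3). Convert r = 38 mm = 0.038 m.
  τ_max = (2 × 1716) / (π × 0.038^3) = 1.991 × 10⁷ Pa = 19.91 MPa
(b) τ_y = 0.577 × 280 = 161.56 MPa
  SF = τ_y/τ_max = 161.56 / 19.91 = 8.115
Final answer: (a) τ_max = 19.91 MPa, (b) SF = 8.115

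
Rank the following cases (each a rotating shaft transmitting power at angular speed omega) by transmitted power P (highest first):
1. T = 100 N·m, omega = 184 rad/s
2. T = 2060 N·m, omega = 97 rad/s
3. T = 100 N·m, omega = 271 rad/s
Model: a rotating shaft transmitting power at angular speed omega, so P = T·omega (SI units).
  Case 1: P = 100 × 184 = 18400 W = 18.4 kW
  Case 2: P = 2060 × 97 = 199800 W = 199.8 kW
  Case 3: P = 100 × 271 = 27100 W = 27.1 kW
Ordering: 199.8 kW (case 2) > 27.1 kW (case 3) > 18.4 kW (case 1)
Final answer: 2, 3, 1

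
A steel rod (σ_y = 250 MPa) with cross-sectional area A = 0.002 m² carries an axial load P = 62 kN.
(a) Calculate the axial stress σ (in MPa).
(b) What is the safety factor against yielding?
(a) Axial stress σ = P/A. Convert P = 62 kN = 62000 N.
  σ = 62000 / 0.002 = 3.1 × 10⁷ Pa = 31 MPa
(b) Safety factor SF = σ_y/σ = 250 / 31 = 8.065
Final answer: (a) σ = 31 MPa, (b) SF = 8.065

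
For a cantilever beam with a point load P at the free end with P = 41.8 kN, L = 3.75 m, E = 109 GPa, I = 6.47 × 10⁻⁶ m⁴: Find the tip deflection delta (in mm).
Model: a cantilever beam with a point load P at the free end, so delta = (P·L^3) / (3·E·I).
Convert to SI units:
  P = 41.8 kN = 41800 N
  E = 109 GPa = 1.09 × 10¹¹ Pa
Substitute:
  delta = (41800 × 3.75^3) / (3 × (1.09 × 10¹¹) × (6.47 × 10⁻⁶))
  delta = 1.042 m
Convert: delta = 1.042 m = 1042 mm
Final answer: delta = 1042 mm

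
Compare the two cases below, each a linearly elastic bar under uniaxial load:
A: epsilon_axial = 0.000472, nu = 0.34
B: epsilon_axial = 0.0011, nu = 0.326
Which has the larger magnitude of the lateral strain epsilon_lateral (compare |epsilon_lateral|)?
Model: a linearly elastic bar under uniaxial load, so epsilon_lateral = -nu·epsilon_axial (SI units).
  A: epsilon_lateral = -(0.34 × 0.000472) = -0.0001605
  B: epsilon_lateral = -(0.326 × 0.0011) = -0.0003586
|epsilon_lateral|: A = 0.0001605, B = 0.0003586, so B is larger in magnitude.
Final answer: B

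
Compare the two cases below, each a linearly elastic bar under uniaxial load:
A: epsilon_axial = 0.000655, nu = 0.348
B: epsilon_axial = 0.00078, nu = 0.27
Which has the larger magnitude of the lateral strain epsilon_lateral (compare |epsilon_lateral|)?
Model: a linearly elastic bar under uniaxial load, so epsilon_lateral = -nu·epsilon_axial (SI units).
  A: epsilon_lateral = -(0.348 × 0.000655) = -0.0002279
  B: epsilon_lateral = -(0.27 × 0.00078) = -0.0002106
|epsilon_lateral|: A = 0.0002279, B = 0.0002106, so A is larger in magnitude.
Final answer: A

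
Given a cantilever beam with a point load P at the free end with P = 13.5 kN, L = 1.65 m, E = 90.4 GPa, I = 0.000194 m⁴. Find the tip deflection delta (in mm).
Model: a cantilever beam with a point load P at the free end, so delta = (P·L^3) / (3·E·I).
Convert to SI units:
  P = 13.5 kN = 13500 N
  E = 90.4 GPa = 9.04 × 10¹⁰ Pa
Substitute:
  delta = (13500 × 1.65^3) / (3 × (9.04 × 10¹⁰) × 0.000194)
  delta = 0.001153 m
Convert: delta = 0.001153 m = 1.153 mm
Final answer: delta = 1.153 mm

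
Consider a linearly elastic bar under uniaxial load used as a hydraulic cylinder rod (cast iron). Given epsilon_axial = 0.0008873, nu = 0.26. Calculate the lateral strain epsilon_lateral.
Model: a linearly elastic bar under uniaxial load, so epsilon_lateral = -nu·epsilon_axial.
Substitute:
  epsilon_lateral = -(0.26 × 0.0008873)
  epsilon_lateral = -0.0002307
Final answer: epsilon_lateral = -0.0002307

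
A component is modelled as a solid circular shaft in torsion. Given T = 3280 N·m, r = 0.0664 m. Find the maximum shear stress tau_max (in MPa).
Model: a solid circular shaft in torsion, so tau_max = (2·T) / (π·r^3).
Substitute:
  tau_max = (2 × 3280) / (π × 0.0664^3)
  tau_max = 7.133 × 10⁶ Pa
Convert: tau_max = 7.133 × 10⁶ Pa = 7.133 MPa
Final answer: tau_max = 7.133 MPa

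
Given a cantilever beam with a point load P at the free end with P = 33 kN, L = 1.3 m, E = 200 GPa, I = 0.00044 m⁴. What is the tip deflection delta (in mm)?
Model: a cantilever beam with a point load P at the free end, so delta = (P·L^3) / (3·E·I).
Convert to SI units:
  P = 33 kN = 33000 N
  E = 200 GPa = 2 × 10¹¹ Pa
Substitute:
  delta = (33000 × 1.3^3) / (3 × (2 × 10¹¹) × 0.00044)
  delta = 0.0002746 m
Convert: delta = 0.0002746 m = 0.2746 mm
Final answer: delta = 0.2746 mm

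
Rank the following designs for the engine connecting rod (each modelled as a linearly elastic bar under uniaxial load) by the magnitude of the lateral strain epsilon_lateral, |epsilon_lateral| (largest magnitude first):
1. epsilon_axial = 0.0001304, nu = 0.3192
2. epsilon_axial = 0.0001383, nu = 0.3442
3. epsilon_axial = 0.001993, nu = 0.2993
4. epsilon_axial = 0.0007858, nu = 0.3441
Model: a linearly elastic bar under uniaxial load, so epsilon_lateral = -nu·epsilon_axial (SI units).
  Case 1: epsilon_lateral = -(0.3192 × 0.0001304) = -4.162 × 10⁻⁵
  Case 2: epsilon_lateral = -(0.3442 × 0.0001383) = -4.76 × 10⁻⁵
  Case 3: epsilon_lateral = -(0.2993 × 0.001993) = -0.0005965
  Case 4: epsilon_lateral = -(0.3441 × 0.0007858) = -0.0002704
Ordering by |epsilon_lateral|: 0.0005965 (case 3) > 0.0002704 (case 4) > 4.76 × 10⁻⁵ (case 2) > 4.162 × 10⁻⁵ (case 1)
Final answer: 3, 4, 2, 1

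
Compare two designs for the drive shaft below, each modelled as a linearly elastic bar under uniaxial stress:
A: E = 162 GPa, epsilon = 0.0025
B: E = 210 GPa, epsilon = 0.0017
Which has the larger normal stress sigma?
Model: a linearly elastic bar under uniaxial stress, so sigma = E·epsilon (SI units).
  A: sigma = (1.62 × 10¹¹) × 0.0025 = 4.05 × 10⁸ Pa = 405 MPa
  B: sigma = (2.1 × 10¹¹) × 0.0017 = 3.57 × 10⁸ Pa = 357 MPa
405 MPa > 357 MPa, so A is larger.
Final answer: A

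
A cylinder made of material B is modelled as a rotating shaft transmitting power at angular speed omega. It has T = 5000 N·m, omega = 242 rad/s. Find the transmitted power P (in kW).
Model: a rotating shaft transmitting power at angular speed omega, so P = T·omega.
Substitute:
  P = 5000 × 242
  P = 1.21 × 10⁶ W
Convert: P = 1.21 × 10⁶ W = 1210 kW
Final answer: P = 1210 kW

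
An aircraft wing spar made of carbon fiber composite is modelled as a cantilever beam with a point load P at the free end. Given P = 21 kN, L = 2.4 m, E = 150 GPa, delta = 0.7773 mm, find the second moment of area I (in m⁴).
Model: a cantilever beam with a point load P at the free end, so delta = (P·L^3) / (3·E·I).
Solve for I: I = (P·L^3) / (3·delta·E).
Convert to SI units:
  P = 21 kN = 21000 N
  E = 150 GPa = 1.5 × 10¹¹ Pa
  delta = 0.7773 mm = 0.0007773 m
Substitute:
  I = (21000 × 2.4^3) / (3 × 0.0007773 × (1.5 × 10¹¹))
  I = 0.0008299 m⁴
Final answer: I = 0.0008299 m⁴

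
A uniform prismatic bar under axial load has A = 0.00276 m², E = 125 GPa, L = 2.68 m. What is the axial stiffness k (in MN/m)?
Model: a uniform prismatic bar under axial load, so k = (A·E) / L.
Convert to SI units:
  E = 125 GPa = 1.25 × 10¹¹ Pa
Substitute:
  k = (0.00276 × (1.25 × 10¹¹)) / 2.68
  k = 1.287 × 10⁸ N/m
Convert: k = 1.287 × 10⁸ N/m = 128.7 MN/m
Final answer: k = 128.7 MN/m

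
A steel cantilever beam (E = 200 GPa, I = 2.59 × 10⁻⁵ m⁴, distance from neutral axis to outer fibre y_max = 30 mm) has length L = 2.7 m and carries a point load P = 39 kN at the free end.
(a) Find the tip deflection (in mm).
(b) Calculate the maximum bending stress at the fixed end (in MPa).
(a) Tip deflection of a cantilever with an end point load: δ = P·L^3 / (3·E·I). Convert P = 39 kN = 39000 N, E = 200 GPa = 2 × 10¹¹ Pa.
  δ = (39000 × 2.7^3) / (3 × (2 × 10¹¹) × (2.59 × 10⁻⁵)) = 0.0494 m = 49.4 mm
(b) Maximum bending moment at the fixed end: M = P·L = 39000 × 2.7 = 105300 N·m. Convert y_max = 30 mm = 0.03 m.
  σ = M·y_max / I = (105300 × 0.03) / (2.59 × 10⁻⁵) = 1.22 × 10⁸ Pa = 122 MPa
Final answer: (a) δ = 49.4 mm, (b) σ = 122 MPa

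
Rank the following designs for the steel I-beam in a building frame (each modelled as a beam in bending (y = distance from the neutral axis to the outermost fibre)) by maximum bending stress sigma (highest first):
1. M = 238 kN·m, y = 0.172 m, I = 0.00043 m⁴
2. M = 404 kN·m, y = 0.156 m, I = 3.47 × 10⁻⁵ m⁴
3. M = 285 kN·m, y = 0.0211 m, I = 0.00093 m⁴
Model: a beam in bending (y = distance from the neutral axis to the outermost fibre), so sigma = (M·y) / I (SI units).
  Case 1: sigma = (238000 × 0.172) / 0.00043 = 9.52 × 10⁷ Pa = 95.2 MPa
  Case 2: sigma = (404000 × 0.156) / (3.47 × 10⁻⁵) = 1.816 × 10⁹ Pa = 1816 MPa
  Case 3: sigma = (285000 × 0.0211) / 0.00093 = 6.466 × 10⁶ Pa = 6.466 MPa
Ordering: 1816 MPa (case 2) > 95.2 MPa (case 1) > 6.466 MPa (case 3)
Final answer: 2, 1, 3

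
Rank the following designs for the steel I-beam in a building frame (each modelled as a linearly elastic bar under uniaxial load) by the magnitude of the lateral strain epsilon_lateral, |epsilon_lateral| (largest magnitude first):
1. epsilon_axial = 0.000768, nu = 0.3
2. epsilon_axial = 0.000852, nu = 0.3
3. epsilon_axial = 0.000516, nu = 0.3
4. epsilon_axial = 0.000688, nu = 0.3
Model: a linearly elastic bar under uniaxial load, so epsilon_lateral = -nu·epsilon_axial (SI units).
  Case 1: epsilon_lateral = -(0.3 × 0.000768) = -0.0002304
  Case 2: epsilon_lateral = -(0.3 × 0.000852) = -0.0002556
  Case 3: epsilon_lateral = -(0.3 × 0.000516) = -0.0001548
  Case 4: epsilon_lateral = -(0.3 × 0.000688) = -0.0002064
Ordering by |epsilon_lateral|: 0.0002556 (case 2) > 0.0002304 (case 1) > 0.0002064 (case 4) > 0.0001548 (case 3)
Final answer: 2, 1, 4, 3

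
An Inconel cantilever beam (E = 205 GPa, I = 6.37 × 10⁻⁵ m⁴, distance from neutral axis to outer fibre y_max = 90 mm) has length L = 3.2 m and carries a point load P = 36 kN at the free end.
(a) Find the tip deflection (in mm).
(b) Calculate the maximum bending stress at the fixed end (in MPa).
(a) Tip deflection of a cantilever with an end point load: δ = P·L^3 / (3·E·I). Convert P = 36 kN = 36000 N, E = 205 GPa = 2.05 × 10¹¹ Pa.
  δ = (36000 × 3.2^3) / (3 × (2.05 × 10¹¹) × (6.37 × 10⁻⁵)) = 0.03011 m = 30.11 mm
(b) Maximum bending moment at the fixed end: M = P·L = 36000 × 3.2 = 115200 N·m. Convert y_max = 90 mm = 0.09 m.
  σ = M·y_max / I = (115200 × 0.09) / (6.37 × 10⁻⁵) = 1.628 × 10⁸ Pa = 162.8 MPa
Final answer: (a) δ = 30.11 mm, (b) σ = 162.8 MPa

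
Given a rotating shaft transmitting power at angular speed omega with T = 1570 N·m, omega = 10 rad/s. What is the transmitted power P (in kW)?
Model: a rotating shaft transmitting power at angular speed omega, so P = T·omega.
Substitute:
  P = 1570 × 10
  P = 15700 W
Convert: P = 15700 W = 15.7 kW
Final answer: P = 15.7 kW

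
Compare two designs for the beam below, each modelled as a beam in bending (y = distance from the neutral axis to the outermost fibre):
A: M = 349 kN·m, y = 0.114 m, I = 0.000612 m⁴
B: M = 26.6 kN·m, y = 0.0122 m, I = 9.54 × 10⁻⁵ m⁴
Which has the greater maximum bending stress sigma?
Model: a beam in bending (y = distance from the neutral axis to the outermost fibre), so sigma = (M·y) / I (SI units).
  A: sigma = (349000 × 0.114) / 0.000612 = 6.501 × 10⁷ Pa = 65.01 MPa
  B: sigma = (26600 × 0.0122) / (9.54 × 10⁻⁵) = 3.402 × 10⁶ Pa = 3.402 MPa
65.01 MPa > 3.402 MPa, so A is larger.
Final answer: A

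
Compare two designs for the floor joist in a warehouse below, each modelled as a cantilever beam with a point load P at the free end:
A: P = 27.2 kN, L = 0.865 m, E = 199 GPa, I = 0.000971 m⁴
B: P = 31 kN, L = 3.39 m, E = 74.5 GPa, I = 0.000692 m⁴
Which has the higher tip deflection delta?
Model: a cantilever beam with a point load P at the free end, so delta = (P·L^3) / (3·E·I) (SI units).
  A: delta = (27200 × 0.865^3) / (3 × (1.99 × 10¹¹) × 0.000971) = 3.037 × 10⁻⁵ m = 0.03037 mm
  B: delta = (31000 × 3.39^3) / (3 × (7.45 × 10¹⁰) × 0.000692) = 0.007809 m = 7.809 mm
7.809 mm > 0.03037 mm, so B is larger.
Final answer: B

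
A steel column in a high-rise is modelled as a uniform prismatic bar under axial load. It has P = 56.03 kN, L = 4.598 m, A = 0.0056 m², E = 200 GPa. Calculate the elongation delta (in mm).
Model: a uniform prismatic bar under axial load, so delta = (P·L) / (A·E).
Convert to SI units:
  P = 56.03 kN = 56030 N
  E = 200 GPa = 2 × 10¹¹ Pa
Substitute:
  delta = (56030 × 4.598) / (0.0056 × (2 × 10¹¹))
  delta = 0.00023 m
Convert: delta = 0.00023 m = 0.23 mm
Final answer: delta = 0.23 mm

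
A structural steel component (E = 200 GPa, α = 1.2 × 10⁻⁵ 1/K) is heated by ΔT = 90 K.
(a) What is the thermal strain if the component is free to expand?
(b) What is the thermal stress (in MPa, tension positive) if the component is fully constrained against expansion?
(a) Free thermal strain ε_th = α·ΔT = (1.2 × 10⁻⁵) × 90 = 0.00108
(b) Fully constrained, the expansion is suppressed, so σ = -E·α·ΔT. Convert E = 200 GPa = 2 × 10¹¹ Pa.
  σ = -(2 × 10¹¹) × (1.2 × 10⁻⁵) × 90 = -2.16 × 10⁸ Pa = -216 MPa (compressive)
Final answer: (a) ε_th = 0.00108, (b) σ = -216 MPa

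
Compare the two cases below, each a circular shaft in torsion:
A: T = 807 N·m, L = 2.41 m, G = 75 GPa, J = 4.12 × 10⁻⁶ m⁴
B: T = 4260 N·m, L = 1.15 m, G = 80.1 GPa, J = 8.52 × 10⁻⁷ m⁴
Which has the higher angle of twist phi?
Model: a circular shaft in torsion, so phi = (T·L) / (G·J) (SI units).
  A: phi = (807 × 2.41) / ((7.5 × 10¹⁰) × (4.12 × 10⁻⁶)) = 0.006294 rad = 0.3606°
  B: phi = (4260 × 1.15) / ((8.01 × 10¹⁰) × (8.52 × 10⁻⁷)) = 0.07179 rad = 4.113°
4.113° > 0.3606°, so B is larger.
Final answer: B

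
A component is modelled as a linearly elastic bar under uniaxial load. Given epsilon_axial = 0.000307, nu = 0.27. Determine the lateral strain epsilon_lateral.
Model: a linearly elastic bar under uniaxial load, so epsilon_lateral = -nu·epsilon_axial.
Substitute:
  epsilon_lateral = -(0.27 × 0.000307)
  epsilon_lateral = -8.289 × 10⁻⁵
Final answer: epsilon_lateral = -8.289 × 10⁻⁵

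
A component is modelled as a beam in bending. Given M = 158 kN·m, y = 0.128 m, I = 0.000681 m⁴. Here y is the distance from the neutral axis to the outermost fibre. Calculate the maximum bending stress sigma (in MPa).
Model: a beam in bending, so sigma = (M·y) / I.
Convert to SI units:
  M = 158 kN·m = 158000 N·m
Substitute:
  sigma = (158000 × 0.128) / 0.000681
  sigma = 2.97 × 10⁷ Pa
Convert: sigma = 2.97 × 10⁷ Pa = 29.7 MPa
Final answer: sigma = 29.7 MPa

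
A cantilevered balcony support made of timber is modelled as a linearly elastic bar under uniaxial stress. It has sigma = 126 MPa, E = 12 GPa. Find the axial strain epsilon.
Model: a linearly elastic bar under uniaxial stress, so epsilon = sigma / E.
Convert to SI units:
  sigma = 126 MPa = 1.26 × 10⁸ Pa
  E = 12 GPa = 1.2 × 10¹⁰ Pa
Substitute:
  epsilon = (1.26 × 10⁸) / (1.2 × 10¹⁰)
  epsilon = 0.0105
Final answer: epsilon = 0.0105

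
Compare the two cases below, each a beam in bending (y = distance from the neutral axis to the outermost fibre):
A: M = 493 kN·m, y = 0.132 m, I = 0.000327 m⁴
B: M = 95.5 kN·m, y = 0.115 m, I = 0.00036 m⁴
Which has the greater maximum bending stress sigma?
Model: a beam in bending (y = distance from the neutral axis to the outermost fibre), so sigma = (M·y) / I (SI units).
  A: sigma = (493000 × 0.132) / 0.000327 = 1.99 × 10⁸ Pa = 199 MPa
  B: sigma = (95500 × 0.115) / 0.00036 = 3.051 × 10⁷ Pa = 30.51 MPa
199 MPa > 30.51 MPa, so A is larger.
Final answer: A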